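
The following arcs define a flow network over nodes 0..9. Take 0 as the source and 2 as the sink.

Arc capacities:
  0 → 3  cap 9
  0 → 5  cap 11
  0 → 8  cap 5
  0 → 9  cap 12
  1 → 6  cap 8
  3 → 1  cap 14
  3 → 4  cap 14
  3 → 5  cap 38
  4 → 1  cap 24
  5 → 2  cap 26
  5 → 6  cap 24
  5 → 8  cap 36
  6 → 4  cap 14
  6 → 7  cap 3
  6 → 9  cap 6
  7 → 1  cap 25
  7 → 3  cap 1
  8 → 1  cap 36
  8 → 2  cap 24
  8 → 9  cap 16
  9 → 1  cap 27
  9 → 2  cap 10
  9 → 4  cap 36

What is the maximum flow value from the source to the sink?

Maximum flow value: 36

augment #1: 0→5→2 bottleneck 11, total now 11
augment #2: 0→8→2 bottleneck 5, total now 16
augment #3: 0→9→2 bottleneck 10, total now 26
augment #4: 0→3→5→2 bottleneck 9, total now 35
augment #5: 0→9→1→6→7→3→5→2 bottleneck 1, total now 36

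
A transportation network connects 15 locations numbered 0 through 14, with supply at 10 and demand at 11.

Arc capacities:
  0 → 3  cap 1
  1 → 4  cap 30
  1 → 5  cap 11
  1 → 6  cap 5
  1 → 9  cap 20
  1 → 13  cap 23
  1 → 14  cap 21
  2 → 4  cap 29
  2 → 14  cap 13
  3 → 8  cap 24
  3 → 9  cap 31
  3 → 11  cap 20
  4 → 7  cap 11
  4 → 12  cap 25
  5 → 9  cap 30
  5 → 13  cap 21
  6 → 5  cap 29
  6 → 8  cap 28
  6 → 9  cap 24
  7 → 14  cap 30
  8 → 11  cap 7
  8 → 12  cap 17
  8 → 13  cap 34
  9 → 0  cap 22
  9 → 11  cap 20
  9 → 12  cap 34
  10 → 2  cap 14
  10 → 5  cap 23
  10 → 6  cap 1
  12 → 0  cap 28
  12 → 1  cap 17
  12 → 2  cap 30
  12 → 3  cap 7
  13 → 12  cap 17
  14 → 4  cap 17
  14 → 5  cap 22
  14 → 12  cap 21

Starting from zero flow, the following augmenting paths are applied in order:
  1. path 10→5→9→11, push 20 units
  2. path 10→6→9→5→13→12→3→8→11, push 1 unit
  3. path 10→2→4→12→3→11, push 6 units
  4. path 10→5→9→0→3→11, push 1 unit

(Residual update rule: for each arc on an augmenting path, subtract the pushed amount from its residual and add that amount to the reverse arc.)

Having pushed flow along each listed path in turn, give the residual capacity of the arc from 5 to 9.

Residual capacity of (5,9): 10

after path 1 (10→5→9→11, push 20): res(5,9)=10
after path 2 (10→6→9→5→13→12→3→8→11, push 1): res(5,9)=11
after path 3 (10→2→4→12→3→11, push 6): res(5,9)=11
after path 4 (10→5→9→0→3→11, push 1): res(5,9)=10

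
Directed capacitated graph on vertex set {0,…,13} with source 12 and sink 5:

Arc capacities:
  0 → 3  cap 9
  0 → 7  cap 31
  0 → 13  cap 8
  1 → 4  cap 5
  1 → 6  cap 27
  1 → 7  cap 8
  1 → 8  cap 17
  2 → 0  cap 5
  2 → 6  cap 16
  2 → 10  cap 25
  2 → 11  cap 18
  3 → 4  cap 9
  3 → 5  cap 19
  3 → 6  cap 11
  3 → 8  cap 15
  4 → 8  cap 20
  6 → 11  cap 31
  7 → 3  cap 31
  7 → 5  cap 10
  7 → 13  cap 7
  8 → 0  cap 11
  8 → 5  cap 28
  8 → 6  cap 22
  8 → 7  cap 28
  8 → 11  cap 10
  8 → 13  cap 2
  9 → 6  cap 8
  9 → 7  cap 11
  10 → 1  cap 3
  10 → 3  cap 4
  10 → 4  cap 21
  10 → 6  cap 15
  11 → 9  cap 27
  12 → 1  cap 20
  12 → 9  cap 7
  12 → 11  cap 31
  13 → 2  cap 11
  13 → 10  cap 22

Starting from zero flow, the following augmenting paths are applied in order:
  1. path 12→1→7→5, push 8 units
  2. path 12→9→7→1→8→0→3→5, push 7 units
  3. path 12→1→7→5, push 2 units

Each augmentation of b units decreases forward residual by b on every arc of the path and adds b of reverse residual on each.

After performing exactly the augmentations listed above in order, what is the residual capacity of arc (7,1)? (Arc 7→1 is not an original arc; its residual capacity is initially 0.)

after path 1 (12→1→7→5, push 8): res(7,1)=8
after path 2 (12→9→7→1→8→0→3→5, push 7): res(7,1)=1
after path 3 (12→1→7→5, push 2): res(7,1)=3

Residual capacity of (7,1): 3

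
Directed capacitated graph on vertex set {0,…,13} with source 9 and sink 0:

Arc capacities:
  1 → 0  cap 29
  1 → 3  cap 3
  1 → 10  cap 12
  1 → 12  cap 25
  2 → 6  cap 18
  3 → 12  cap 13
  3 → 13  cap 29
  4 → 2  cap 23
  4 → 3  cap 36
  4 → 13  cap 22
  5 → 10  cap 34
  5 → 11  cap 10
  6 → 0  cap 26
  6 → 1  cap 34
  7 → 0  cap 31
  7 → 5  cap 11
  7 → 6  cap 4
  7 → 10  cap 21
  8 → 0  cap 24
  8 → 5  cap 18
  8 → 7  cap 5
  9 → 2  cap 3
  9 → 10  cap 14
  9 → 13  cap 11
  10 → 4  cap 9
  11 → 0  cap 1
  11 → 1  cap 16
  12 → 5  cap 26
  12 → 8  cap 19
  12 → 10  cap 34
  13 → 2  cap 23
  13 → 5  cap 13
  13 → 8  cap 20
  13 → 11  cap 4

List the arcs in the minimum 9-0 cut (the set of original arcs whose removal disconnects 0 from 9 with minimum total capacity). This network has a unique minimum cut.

augment #1: 9→2→6→0 push 3
augment #2: 9→13→8→0 push 11
augment #3: 9→10→4→2→6→0 push 9
max flow = 23; residual-reachable set from 9 gives S-side
cut edges (S→T): {(9,2), (9,13), (10,4)} total cap 23

Min-cut arcs: {(9,2), (9,13), (10,4)} (total capacity 23)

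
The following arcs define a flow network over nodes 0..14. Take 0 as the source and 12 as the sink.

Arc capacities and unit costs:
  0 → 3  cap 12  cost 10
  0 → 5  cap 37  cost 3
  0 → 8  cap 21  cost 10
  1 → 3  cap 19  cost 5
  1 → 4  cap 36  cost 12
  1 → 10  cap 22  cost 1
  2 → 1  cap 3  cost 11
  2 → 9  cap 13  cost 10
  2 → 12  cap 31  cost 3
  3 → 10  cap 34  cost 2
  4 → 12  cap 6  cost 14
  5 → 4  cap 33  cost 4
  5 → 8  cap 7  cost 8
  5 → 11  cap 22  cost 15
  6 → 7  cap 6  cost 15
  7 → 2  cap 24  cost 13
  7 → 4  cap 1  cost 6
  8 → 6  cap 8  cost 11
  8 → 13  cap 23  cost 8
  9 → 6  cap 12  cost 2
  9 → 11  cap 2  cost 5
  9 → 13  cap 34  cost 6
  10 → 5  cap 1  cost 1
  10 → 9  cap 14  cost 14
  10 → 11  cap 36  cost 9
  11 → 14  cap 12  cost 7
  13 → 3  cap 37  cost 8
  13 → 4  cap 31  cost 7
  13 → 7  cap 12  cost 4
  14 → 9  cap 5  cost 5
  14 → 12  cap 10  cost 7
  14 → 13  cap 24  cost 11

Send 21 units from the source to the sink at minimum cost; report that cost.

Minimum cost for 21 units: 636

shortest-cost path #1: 0→5→4→12 push 6 @ unit cost 21 (adds 126)
shortest-cost path #2: 0→5→11→14→12 push 10 @ unit cost 32 (adds 320)
shortest-cost path #3: 0→8→13→7→2→12 push 5 @ unit cost 38 (adds 190)
total cost = 636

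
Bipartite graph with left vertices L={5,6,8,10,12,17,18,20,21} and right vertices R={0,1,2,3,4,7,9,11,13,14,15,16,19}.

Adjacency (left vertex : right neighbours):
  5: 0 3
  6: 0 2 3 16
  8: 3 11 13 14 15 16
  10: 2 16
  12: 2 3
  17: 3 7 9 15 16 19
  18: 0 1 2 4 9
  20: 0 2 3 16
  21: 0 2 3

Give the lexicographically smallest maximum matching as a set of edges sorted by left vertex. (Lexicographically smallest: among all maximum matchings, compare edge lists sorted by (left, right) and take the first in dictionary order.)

|M| = 7 (so the lex-smallest maximum matching has 7 edges)
process left vertices in ascending order; for each, take the smallest-labelled available neighbour that still permits 7 edges overall, or leave it unmatched if none does
lex-smallest matching: {5-0, 6-2, 8-11, 10-16, 12-3, 17-7, 18-1}

Lex-smallest maximum matching: {(5,0), (6,2), (8,11), (10,16), (12,3), (17,7), (18,1)}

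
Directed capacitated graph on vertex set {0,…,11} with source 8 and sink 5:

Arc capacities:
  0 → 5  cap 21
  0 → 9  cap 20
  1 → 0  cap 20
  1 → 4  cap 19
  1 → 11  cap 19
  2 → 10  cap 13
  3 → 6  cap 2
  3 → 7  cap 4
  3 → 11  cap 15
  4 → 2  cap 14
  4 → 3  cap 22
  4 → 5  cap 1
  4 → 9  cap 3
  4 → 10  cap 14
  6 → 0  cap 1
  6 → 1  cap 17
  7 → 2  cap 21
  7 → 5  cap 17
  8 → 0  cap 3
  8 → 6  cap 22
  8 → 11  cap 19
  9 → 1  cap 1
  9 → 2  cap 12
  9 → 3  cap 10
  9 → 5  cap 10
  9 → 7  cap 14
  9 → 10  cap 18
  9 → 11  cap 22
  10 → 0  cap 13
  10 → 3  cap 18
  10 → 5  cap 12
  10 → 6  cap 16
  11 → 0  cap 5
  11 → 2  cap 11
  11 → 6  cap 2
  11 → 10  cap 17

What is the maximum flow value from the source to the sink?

Maximum flow value: 40

augment #1: 8→0→5 bottleneck 3, total now 3
augment #2: 8→6→0→5 bottleneck 1, total now 4
augment #3: 8→11→0→5 bottleneck 5, total now 9
augment #4: 8→11→10→5 bottleneck 12, total now 21
augment #5: 8→6→1→0→5 bottleneck 12, total now 33
augment #6: 8→6→1→4→5 bottleneck 1, total now 34
augment #7: 8→6→1→0→9→5 bottleneck 4, total now 38
augment #8: 8→11→10→0→9→5 bottleneck 2, total now 40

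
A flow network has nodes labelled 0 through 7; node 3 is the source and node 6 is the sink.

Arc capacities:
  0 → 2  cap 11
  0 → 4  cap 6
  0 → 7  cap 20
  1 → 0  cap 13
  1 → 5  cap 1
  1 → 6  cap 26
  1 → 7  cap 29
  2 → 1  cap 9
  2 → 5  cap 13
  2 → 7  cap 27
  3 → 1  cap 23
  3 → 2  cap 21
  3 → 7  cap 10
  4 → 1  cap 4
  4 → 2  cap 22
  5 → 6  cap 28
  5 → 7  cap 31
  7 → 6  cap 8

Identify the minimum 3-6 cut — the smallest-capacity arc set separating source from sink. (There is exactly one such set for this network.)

Min-cut arcs: {(1,5), (1,6), (2,5), (7,6)} (total capacity 48)

augment #1: 3→1→6 push 23
augment #2: 3→7→6 push 8
augment #3: 3→2→1→6 push 3
augment #4: 3→2→5→6 push 13
augment #5: 3→2→1→5→6 push 1
max flow = 48; residual-reachable set from 3 gives S-side
cut edges (S→T): {(1,5), (1,6), (2,5), (7,6)} total cap 48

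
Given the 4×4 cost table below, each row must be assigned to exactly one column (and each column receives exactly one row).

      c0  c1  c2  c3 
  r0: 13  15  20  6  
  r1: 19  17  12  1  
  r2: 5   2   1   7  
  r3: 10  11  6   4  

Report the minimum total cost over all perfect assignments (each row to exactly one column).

Minimum assignment cost: 22

optimal assignment: row0→col0 (cost 13), row1→col3 (cost 1), row2→col1 (cost 2), row3→col2 (cost 6)
total = 13 + 1 + 2 + 6 = 22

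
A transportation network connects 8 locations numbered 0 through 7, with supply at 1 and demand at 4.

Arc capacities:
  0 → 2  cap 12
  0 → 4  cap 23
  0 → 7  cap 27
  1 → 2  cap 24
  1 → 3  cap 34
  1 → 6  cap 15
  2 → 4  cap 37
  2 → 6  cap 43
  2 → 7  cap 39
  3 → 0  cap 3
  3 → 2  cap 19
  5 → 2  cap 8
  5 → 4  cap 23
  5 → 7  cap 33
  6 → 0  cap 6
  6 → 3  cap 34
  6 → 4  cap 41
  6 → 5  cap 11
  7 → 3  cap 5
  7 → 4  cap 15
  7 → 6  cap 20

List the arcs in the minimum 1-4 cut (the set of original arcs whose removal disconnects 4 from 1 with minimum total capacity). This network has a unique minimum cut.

Min-cut arcs: {(1,2), (1,6), (3,0), (3,2)} (total capacity 61)

augment #1: 1→2→4 push 24
augment #2: 1→6→4 push 15
augment #3: 1→3→0→4 push 3
augment #4: 1→3→2→4 push 13
augment #5: 1→3→2→6→4 push 6
max flow = 61; residual-reachable set from 1 gives S-side
cut edges (S→T): {(1,2), (1,6), (3,0), (3,2)} total cap 61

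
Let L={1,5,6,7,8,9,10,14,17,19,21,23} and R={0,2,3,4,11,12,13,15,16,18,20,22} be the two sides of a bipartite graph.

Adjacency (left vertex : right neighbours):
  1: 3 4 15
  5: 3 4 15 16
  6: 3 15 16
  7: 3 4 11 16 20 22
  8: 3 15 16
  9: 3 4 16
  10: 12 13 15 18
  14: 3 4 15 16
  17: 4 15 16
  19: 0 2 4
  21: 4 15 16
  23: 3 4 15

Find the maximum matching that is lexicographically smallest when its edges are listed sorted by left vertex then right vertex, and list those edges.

Lex-smallest maximum matching: {(1,3), (5,4), (6,15), (7,11), (8,16), (10,12), (19,0)}

|M| = 7 (so the lex-smallest maximum matching has 7 edges)
process left vertices in ascending order; for each, take the smallest-labelled available neighbour that still permits 7 edges overall, or leave it unmatched if none does
lex-smallest matching: {1-3, 5-4, 6-15, 7-11, 8-16, 10-12, 19-0}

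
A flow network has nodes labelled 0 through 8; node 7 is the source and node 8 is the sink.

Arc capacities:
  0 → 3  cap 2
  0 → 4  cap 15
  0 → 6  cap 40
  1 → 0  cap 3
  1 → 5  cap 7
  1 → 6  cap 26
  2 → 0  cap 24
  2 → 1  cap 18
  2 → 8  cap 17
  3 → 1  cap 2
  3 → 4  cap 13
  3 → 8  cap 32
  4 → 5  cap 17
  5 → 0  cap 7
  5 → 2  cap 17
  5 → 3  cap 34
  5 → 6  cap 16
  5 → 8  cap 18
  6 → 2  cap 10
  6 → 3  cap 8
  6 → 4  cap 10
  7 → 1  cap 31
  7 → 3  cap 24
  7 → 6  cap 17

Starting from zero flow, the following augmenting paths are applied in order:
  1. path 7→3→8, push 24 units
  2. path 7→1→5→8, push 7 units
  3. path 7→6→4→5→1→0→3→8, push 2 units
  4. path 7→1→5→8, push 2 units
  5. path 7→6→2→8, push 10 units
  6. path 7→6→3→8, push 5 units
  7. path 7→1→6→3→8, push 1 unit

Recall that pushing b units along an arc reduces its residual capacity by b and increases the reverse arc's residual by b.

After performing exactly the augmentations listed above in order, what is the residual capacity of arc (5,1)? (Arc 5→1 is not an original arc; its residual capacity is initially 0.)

Residual capacity of (5,1): 7

after path 1 (7→3→8, push 24): res(5,1)=0
after path 2 (7→1→5→8, push 7): res(5,1)=7
after path 3 (7→6→4→5→1→0→3→8, push 2): res(5,1)=5
after path 4 (7→1→5→8, push 2): res(5,1)=7
after path 5 (7→6→2→8, push 10): res(5,1)=7
after path 6 (7→6→3→8, push 5): res(5,1)=7
after path 7 (7→1→6→3→8, push 1): res(5,1)=7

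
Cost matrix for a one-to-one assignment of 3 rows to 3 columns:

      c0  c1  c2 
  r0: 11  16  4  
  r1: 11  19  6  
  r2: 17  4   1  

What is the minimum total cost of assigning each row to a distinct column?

Minimum assignment cost: 19

optimal assignment: row0→col2 (cost 4), row1→col0 (cost 11), row2→col1 (cost 4)
total = 4 + 11 + 4 = 19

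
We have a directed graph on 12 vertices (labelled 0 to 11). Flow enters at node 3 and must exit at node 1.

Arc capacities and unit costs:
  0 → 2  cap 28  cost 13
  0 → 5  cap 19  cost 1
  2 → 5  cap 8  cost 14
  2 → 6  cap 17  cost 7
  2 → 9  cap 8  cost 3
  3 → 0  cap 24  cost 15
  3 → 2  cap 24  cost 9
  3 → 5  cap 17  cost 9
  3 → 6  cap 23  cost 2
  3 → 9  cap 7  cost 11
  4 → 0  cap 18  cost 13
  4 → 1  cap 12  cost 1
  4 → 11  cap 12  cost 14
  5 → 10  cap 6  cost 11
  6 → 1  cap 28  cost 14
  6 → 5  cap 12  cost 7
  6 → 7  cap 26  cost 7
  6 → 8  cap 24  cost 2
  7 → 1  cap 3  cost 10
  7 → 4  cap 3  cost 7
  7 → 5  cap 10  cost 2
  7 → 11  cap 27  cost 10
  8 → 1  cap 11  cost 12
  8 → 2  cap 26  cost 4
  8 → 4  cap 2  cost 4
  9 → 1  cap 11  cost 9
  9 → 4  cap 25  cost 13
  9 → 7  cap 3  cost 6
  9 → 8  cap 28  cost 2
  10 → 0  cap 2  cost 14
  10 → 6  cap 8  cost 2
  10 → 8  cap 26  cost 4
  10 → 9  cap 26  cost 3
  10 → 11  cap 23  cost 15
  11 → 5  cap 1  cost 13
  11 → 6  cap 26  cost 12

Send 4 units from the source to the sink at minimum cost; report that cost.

shortest-cost path #1: 3→6→8→4→1 push 2 @ unit cost 9 (adds 18)
shortest-cost path #2: 3→6→1 push 2 @ unit cost 16 (adds 32)
total cost = 50

Minimum cost for 4 units: 50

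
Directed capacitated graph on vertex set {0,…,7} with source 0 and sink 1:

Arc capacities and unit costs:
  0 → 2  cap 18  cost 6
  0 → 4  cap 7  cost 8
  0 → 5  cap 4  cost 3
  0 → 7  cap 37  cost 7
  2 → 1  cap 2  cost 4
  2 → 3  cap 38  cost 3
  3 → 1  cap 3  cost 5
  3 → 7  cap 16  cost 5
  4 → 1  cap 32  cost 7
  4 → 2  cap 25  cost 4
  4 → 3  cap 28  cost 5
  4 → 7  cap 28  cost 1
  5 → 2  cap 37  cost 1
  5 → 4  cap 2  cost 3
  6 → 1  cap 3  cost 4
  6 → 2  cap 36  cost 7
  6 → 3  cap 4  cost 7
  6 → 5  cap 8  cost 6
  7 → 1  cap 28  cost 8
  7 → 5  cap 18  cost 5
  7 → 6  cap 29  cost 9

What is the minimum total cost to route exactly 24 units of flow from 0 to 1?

Minimum cost for 24 units: 339

shortest-cost path #1: 0→5→2→1 push 2 @ unit cost 8 (adds 16)
shortest-cost path #2: 0→5→2→3→1 push 2 @ unit cost 12 (adds 24)
shortest-cost path #3: 0→2→3→1 push 1 @ unit cost 14 (adds 14)
shortest-cost path #4: 0→4→1 push 7 @ unit cost 15 (adds 105)
shortest-cost path #5: 0→7→1 push 12 @ unit cost 15 (adds 180)
total cost = 339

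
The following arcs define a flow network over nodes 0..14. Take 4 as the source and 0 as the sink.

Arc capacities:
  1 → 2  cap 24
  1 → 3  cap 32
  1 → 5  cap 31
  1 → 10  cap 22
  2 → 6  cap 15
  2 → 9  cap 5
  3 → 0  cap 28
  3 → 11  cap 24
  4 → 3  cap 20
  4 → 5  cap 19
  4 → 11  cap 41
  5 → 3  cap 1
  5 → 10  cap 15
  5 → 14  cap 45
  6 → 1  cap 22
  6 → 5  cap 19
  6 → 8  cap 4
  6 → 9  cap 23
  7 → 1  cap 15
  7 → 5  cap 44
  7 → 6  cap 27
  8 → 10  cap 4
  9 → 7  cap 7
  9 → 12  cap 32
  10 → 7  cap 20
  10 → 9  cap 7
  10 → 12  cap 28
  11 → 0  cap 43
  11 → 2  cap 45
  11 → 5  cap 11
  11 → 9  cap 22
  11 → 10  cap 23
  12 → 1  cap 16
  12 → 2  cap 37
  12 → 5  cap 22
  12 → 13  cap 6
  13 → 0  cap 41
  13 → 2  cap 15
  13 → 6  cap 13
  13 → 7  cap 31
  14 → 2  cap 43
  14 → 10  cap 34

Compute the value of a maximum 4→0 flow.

Maximum flow value: 77

augment #1: 4→3→0 bottleneck 20, total now 20
augment #2: 4→11→0 bottleneck 41, total now 61
augment #3: 4→5→3→0 bottleneck 1, total now 62
augment #4: 4→5→10→12→13→0 bottleneck 6, total now 68
augment #5: 4→5→10→7→1→3→0 bottleneck 7, total now 75
augment #6: 4→5→10→7→1→3→11→0 bottleneck 2, total now 77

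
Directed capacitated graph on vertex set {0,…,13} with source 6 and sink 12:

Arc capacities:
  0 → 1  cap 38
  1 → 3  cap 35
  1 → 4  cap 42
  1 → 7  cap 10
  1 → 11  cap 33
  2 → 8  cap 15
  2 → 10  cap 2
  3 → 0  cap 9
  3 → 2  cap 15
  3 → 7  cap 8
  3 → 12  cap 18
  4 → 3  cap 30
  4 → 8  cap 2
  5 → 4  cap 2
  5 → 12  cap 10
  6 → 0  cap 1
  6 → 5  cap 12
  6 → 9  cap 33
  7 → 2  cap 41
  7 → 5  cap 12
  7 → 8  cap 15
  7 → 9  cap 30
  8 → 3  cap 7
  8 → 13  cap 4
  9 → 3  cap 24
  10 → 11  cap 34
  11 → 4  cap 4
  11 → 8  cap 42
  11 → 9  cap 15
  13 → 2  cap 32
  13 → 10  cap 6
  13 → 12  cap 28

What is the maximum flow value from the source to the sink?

Maximum flow value: 32

augment #1: 6→5→12 bottleneck 10, total now 10
augment #2: 6→9→3→12 bottleneck 18, total now 28
augment #3: 6→5→4→8→13→12 bottleneck 2, total now 30
augment #4: 6→0→1→7→8→13→12 bottleneck 1, total now 31
augment #5: 6→9→3→2→8→13→12 bottleneck 1, total now 32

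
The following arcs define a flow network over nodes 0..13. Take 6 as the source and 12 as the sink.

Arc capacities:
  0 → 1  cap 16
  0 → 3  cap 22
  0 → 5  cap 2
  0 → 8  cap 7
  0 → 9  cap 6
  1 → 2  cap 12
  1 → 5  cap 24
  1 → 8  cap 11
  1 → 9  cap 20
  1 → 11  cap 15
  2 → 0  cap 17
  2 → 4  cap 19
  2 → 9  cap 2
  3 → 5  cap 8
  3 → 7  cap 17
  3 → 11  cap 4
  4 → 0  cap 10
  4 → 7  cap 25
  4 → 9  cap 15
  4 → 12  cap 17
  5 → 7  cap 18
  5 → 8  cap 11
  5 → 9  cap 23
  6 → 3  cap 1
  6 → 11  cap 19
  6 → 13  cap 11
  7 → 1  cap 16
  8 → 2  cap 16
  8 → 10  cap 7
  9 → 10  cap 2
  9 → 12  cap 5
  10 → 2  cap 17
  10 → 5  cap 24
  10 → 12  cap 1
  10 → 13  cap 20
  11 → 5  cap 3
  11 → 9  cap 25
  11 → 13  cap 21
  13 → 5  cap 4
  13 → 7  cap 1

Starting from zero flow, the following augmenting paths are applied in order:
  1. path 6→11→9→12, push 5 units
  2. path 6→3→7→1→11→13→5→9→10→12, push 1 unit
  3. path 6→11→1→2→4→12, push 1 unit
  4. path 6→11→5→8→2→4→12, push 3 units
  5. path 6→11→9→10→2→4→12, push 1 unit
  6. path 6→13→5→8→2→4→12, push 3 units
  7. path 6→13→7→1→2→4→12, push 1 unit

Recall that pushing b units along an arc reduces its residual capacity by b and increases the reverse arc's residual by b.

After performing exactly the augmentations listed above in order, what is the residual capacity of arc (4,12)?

Residual capacity of (4,12): 8

after path 1 (6→11→9→12, push 5): res(4,12)=17
after path 2 (6→3→7→1→11→13→5→9→10→12, push 1): res(4,12)=17
after path 3 (6→11→1→2→4→12, push 1): res(4,12)=16
after path 4 (6→11→5→8→2→4→12, push 3): res(4,12)=13
after path 5 (6→11→9→10→2→4→12, push 1): res(4,12)=12
after path 6 (6→13→5→8→2→4→12, push 3): res(4,12)=9
after path 7 (6→13→7→1→2→4→12, push 1): res(4,12)=8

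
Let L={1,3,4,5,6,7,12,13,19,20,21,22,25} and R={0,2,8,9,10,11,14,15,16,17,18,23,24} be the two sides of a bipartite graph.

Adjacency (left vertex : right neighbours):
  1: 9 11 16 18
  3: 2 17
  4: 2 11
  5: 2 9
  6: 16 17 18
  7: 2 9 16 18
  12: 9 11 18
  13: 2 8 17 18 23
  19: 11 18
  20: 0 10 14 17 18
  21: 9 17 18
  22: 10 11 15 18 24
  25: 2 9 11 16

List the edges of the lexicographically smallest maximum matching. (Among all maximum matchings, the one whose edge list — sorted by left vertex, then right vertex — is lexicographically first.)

|M| = 9 (so the lex-smallest maximum matching has 9 edges)
process left vertices in ascending order; for each, take the smallest-labelled available neighbour that still permits 9 edges overall, or leave it unmatched if none does
lex-smallest matching: {1-9, 3-2, 4-11, 6-16, 7-18, 13-8, 20-0, 21-17, 22-10}

Lex-smallest maximum matching: {(1,9), (3,2), (4,11), (6,16), (7,18), (13,8), (20,0), (21,17), (22,10)}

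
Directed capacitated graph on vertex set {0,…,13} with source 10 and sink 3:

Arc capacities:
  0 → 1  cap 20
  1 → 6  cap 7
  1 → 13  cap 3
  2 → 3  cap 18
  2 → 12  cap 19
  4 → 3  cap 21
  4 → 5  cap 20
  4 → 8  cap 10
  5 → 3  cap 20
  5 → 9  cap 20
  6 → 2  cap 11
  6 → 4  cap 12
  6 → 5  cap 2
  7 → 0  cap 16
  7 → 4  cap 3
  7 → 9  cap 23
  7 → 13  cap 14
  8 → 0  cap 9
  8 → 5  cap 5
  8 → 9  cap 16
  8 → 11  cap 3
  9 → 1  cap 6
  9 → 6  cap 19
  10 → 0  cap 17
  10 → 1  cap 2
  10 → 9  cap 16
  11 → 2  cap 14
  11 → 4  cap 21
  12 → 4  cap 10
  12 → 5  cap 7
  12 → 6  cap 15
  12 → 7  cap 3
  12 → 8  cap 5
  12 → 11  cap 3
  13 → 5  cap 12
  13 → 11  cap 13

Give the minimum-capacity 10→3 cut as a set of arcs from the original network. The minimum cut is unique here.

augment #1: 10→1→6→2→3 push 2
augment #2: 10→9→6→2→3 push 9
augment #3: 10→9→6→4→3 push 7
augment #4: 10→0→1→6→4→3 push 5
augment #5: 10→0→1→13→5→3 push 3
max flow = 26; residual-reachable set from 10 gives S-side
cut edges (S→T): {(1,6), (1,13), (10,9)} total cap 26

Min-cut arcs: {(1,6), (1,13), (10,9)} (total capacity 26)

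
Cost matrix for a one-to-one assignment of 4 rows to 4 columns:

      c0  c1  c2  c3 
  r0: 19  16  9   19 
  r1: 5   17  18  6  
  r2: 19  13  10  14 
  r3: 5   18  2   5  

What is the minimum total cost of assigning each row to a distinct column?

optimal assignment: row0→col2 (cost 9), row1→col0 (cost 5), row2→col1 (cost 13), row3→col3 (cost 5)
total = 9 + 5 + 13 + 5 = 32

Minimum assignment cost: 32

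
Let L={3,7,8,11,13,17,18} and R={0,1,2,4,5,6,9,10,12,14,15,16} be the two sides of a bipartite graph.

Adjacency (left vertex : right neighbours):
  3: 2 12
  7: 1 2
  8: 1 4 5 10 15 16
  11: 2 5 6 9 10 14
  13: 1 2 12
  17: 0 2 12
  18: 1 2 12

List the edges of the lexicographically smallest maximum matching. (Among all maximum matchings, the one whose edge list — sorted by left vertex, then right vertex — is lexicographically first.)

|M| = 6 (so the lex-smallest maximum matching has 6 edges)
process left vertices in ascending order; for each, take the smallest-labelled available neighbour that still permits 6 edges overall, or leave it unmatched if none does
lex-smallest matching: {3-2, 7-1, 8-4, 11-5, 13-12, 17-0}

Lex-smallest maximum matching: {(3,2), (7,1), (8,4), (11,5), (13,12), (17,0)}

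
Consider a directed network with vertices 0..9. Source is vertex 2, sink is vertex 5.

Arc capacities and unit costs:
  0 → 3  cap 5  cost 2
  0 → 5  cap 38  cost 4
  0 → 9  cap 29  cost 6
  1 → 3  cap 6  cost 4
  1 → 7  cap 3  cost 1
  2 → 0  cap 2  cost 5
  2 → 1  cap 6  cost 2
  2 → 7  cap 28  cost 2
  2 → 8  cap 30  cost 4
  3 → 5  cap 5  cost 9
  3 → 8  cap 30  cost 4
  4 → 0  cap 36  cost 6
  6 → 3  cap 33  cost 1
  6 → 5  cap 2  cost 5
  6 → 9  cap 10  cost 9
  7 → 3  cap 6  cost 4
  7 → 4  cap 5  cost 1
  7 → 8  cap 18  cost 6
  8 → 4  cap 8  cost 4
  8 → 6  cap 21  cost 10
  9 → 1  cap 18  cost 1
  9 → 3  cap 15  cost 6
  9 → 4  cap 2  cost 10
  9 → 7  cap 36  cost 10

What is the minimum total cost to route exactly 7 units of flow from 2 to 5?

shortest-cost path #1: 2→0→5 push 2 @ unit cost 9 (adds 18)
shortest-cost path #2: 2→7→4→0→5 push 5 @ unit cost 13 (adds 65)
total cost = 83

Minimum cost for 7 units: 83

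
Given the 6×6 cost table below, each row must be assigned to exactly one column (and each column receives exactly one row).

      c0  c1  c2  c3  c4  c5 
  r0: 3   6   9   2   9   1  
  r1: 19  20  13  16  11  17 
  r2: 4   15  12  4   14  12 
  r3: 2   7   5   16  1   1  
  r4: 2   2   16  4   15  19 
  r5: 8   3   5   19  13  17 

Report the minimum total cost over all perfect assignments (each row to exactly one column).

Minimum assignment cost: 24

optimal assignment: row0→col5 (cost 1), row1→col2 (cost 13), row2→col3 (cost 4), row3→col4 (cost 1), row4→col0 (cost 2), row5→col1 (cost 3)
total = 1 + 13 + 4 + 1 + 2 + 3 = 24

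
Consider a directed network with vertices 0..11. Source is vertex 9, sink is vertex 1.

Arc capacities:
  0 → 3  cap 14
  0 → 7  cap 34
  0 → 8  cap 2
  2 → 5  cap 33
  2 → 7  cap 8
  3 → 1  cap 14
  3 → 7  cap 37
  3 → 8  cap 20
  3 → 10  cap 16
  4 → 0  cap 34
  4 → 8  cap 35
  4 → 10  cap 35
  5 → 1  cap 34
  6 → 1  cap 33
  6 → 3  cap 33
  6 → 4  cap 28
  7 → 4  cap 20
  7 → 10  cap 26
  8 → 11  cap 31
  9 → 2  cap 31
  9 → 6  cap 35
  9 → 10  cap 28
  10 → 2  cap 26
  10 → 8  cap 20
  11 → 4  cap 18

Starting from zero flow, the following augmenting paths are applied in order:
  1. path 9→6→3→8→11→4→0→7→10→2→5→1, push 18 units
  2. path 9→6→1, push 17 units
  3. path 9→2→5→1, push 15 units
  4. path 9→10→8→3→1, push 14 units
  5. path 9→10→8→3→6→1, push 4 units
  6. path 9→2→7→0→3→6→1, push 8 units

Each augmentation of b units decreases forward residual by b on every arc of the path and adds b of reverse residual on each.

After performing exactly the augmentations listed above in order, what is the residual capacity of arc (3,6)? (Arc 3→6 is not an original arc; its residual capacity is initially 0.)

after path 1 (9→6→3→8→11→4→0→7→10→2→5→1, push 18): res(3,6)=18
after path 2 (9→6→1, push 17): res(3,6)=18
after path 3 (9→2→5→1, push 15): res(3,6)=18
after path 4 (9→10→8→3→1, push 14): res(3,6)=18
after path 5 (9→10→8→3→6→1, push 4): res(3,6)=14
after path 6 (9→2→7→0→3→6→1, push 8): res(3,6)=6

Residual capacity of (3,6): 6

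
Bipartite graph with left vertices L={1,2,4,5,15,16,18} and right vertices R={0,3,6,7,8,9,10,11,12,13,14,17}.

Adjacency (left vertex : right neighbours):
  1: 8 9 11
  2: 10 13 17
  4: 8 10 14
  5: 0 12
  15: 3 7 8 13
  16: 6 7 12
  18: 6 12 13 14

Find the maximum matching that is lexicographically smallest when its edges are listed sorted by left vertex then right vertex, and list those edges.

Lex-smallest maximum matching: {(1,8), (2,10), (4,14), (5,0), (15,3), (16,6), (18,12)}

|M| = 7 (so the lex-smallest maximum matching has 7 edges)
process left vertices in ascending order; for each, take the smallest-labelled available neighbour that still permits 7 edges overall, or leave it unmatched if none does
lex-smallest matching: {1-8, 2-10, 4-14, 5-0, 15-3, 16-6, 18-12}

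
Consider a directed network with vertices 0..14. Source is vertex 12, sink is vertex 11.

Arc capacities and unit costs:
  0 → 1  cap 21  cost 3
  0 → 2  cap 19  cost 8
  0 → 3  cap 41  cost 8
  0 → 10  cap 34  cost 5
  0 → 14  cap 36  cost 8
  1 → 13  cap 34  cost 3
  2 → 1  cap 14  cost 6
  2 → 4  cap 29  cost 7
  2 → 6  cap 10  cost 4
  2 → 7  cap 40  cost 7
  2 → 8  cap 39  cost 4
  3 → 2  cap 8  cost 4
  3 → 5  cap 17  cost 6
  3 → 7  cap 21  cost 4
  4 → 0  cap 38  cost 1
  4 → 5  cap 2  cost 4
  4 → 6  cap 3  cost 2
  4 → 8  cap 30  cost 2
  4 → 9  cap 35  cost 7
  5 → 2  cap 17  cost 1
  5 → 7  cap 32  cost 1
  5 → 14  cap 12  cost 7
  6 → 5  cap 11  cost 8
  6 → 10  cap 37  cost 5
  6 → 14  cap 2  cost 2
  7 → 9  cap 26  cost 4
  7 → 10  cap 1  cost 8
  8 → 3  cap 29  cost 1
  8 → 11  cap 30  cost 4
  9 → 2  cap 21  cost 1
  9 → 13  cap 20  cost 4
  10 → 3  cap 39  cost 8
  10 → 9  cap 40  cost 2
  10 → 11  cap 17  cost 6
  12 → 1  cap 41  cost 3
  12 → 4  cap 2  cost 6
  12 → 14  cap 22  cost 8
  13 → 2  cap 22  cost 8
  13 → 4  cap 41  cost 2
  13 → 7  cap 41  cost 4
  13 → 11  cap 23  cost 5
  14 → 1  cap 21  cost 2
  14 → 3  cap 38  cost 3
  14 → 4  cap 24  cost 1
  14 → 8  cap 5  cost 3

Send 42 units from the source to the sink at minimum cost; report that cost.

Minimum cost for 42 units: 521

shortest-cost path #1: 12→1→13→11 push 23 @ unit cost 11 (adds 253)
shortest-cost path #2: 12→4→8→11 push 2 @ unit cost 12 (adds 24)
shortest-cost path #3: 12→1→13→4→8→11 push 11 @ unit cost 14 (adds 154)
shortest-cost path #4: 12→14→8→11 push 5 @ unit cost 15 (adds 75)
shortest-cost path #5: 12→14→4→8→11 push 1 @ unit cost 15 (adds 15)
total cost = 521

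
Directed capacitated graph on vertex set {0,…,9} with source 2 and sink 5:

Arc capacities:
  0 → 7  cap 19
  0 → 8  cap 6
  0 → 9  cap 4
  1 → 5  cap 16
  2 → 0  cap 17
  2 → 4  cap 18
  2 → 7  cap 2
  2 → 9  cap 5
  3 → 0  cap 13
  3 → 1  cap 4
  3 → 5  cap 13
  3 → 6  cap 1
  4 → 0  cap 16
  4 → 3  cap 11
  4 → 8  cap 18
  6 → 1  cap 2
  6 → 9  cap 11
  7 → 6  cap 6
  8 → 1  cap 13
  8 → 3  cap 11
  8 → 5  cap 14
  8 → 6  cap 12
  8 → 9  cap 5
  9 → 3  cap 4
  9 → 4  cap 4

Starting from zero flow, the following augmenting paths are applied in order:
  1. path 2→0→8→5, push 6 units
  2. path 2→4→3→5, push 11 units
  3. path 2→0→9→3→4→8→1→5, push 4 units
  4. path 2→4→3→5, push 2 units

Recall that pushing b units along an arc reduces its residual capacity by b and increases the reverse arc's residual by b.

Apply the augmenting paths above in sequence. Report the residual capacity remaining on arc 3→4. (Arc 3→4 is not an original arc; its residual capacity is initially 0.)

after path 1 (2→0→8→5, push 6): res(3,4)=0
after path 2 (2→4→3→5, push 11): res(3,4)=11
after path 3 (2→0→9→3→4→8→1→5, push 4): res(3,4)=7
after path 4 (2→4→3→5, push 2): res(3,4)=9

Residual capacity of (3,4): 9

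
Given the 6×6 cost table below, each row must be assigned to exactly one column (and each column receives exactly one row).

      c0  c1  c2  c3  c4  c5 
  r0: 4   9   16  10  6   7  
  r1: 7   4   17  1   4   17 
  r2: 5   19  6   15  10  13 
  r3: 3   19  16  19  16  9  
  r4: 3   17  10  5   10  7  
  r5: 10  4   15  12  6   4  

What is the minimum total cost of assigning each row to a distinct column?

optimal assignment: row0→col4 (cost 6), row1→col3 (cost 1), row2→col2 (cost 6), row3→col0 (cost 3), row4→col5 (cost 7), row5→col1 (cost 4)
total = 6 + 1 + 6 + 3 + 7 + 4 = 27

Minimum assignment cost: 27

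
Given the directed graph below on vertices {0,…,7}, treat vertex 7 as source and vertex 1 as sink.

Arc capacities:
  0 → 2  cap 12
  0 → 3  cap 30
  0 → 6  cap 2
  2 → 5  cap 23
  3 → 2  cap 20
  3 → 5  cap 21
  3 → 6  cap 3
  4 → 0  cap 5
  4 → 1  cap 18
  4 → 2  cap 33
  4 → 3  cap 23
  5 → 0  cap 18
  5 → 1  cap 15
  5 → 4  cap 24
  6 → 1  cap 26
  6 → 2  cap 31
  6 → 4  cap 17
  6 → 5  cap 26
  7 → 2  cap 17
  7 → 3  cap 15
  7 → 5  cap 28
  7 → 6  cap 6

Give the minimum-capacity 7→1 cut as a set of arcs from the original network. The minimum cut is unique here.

augment #1: 7→5→1 push 15
augment #2: 7→6→1 push 6
augment #3: 7→3→6→1 push 3
augment #4: 7→5→4→1 push 13
augment #5: 7→2→5→4→1 push 5
augment #6: 7→2→5→0→6→1 push 2
max flow = 44; residual-reachable set from 7 gives S-side
cut edges (S→T): {(0,6), (3,6), (4,1), (5,1), (7,6)} total cap 44

Min-cut arcs: {(0,6), (3,6), (4,1), (5,1), (7,6)} (total capacity 44)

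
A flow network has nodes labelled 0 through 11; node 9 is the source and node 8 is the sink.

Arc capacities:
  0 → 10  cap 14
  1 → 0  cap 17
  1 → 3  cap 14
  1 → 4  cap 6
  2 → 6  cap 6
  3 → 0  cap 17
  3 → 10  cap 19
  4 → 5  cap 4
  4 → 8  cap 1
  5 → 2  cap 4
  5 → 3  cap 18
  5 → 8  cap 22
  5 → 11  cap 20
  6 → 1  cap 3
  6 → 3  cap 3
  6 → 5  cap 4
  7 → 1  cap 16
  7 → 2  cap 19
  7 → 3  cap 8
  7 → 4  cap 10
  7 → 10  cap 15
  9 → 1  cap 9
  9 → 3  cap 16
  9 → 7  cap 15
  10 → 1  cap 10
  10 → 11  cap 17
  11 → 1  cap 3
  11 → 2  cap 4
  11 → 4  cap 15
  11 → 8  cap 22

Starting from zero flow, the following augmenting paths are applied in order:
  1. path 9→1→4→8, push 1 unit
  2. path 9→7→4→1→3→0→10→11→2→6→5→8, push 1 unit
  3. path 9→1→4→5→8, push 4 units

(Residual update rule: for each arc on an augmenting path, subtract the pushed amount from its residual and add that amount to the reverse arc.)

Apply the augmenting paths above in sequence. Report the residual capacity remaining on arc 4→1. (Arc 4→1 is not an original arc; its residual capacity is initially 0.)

Residual capacity of (4,1): 4

after path 1 (9→1→4→8, push 1): res(4,1)=1
after path 2 (9→7→4→1→3→0→10→11→2→6→5→8, push 1): res(4,1)=0
after path 3 (9→1→4→5→8, push 4): res(4,1)=4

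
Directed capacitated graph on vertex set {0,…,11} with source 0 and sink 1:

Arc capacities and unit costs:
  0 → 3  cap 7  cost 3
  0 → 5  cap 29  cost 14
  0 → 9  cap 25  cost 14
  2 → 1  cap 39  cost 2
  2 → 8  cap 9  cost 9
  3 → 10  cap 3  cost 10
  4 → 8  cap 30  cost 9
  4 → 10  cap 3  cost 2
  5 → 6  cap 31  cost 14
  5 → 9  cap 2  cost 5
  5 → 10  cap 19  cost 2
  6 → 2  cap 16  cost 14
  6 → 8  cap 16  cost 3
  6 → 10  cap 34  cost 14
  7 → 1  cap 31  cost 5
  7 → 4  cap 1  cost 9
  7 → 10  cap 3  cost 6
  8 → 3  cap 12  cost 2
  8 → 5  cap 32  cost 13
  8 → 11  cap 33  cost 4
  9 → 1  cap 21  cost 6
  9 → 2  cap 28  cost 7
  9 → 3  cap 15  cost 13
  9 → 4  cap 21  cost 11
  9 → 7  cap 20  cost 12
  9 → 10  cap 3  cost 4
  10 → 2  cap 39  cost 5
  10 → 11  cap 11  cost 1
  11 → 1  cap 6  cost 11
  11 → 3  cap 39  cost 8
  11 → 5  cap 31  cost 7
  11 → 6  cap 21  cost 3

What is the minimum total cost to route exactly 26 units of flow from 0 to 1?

Minimum cost for 26 units: 526

shortest-cost path #1: 0→9→1 push 21 @ unit cost 20 (adds 420)
shortest-cost path #2: 0→3→10→2→1 push 3 @ unit cost 20 (adds 60)
shortest-cost path #3: 0→9→2→1 push 2 @ unit cost 23 (adds 46)
total cost = 526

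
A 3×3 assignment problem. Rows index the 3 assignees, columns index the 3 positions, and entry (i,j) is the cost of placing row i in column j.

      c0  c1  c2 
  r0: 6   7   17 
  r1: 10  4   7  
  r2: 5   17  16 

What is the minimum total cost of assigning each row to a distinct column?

optimal assignment: row0→col1 (cost 7), row1→col2 (cost 7), row2→col0 (cost 5)
total = 7 + 7 + 5 = 19

Minimum assignment cost: 19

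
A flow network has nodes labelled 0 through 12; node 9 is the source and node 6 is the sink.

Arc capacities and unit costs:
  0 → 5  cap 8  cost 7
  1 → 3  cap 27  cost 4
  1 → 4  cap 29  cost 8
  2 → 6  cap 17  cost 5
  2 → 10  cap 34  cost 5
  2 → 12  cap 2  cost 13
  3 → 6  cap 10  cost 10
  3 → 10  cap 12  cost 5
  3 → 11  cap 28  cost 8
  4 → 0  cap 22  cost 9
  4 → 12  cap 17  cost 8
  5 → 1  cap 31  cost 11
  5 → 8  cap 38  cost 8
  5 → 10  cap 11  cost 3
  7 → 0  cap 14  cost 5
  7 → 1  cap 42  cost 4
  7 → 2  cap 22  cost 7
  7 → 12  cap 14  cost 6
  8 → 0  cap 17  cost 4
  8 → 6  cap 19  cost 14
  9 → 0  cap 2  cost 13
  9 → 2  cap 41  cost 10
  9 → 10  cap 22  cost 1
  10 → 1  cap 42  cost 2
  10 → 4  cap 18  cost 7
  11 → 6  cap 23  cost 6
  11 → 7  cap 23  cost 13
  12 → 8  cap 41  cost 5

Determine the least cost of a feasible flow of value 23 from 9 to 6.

Minimum cost for 23 units: 357

shortest-cost path #1: 9→2→6 push 17 @ unit cost 15 (adds 255)
shortest-cost path #2: 9→10→1→3→6 push 6 @ unit cost 17 (adds 102)
total cost = 357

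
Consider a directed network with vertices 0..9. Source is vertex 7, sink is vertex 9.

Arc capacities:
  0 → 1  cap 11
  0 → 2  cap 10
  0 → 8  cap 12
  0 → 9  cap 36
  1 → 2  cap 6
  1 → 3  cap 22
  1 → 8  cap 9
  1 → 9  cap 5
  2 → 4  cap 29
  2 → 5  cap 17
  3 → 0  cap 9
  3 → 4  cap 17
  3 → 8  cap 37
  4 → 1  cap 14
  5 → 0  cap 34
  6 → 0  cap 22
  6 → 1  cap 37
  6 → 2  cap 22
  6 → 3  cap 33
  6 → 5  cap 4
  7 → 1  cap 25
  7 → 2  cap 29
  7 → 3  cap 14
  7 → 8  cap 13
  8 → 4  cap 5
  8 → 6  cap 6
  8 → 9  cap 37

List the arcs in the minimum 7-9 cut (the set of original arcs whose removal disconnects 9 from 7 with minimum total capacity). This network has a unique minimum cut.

augment #1: 7→1→9 push 5
augment #2: 7→8→9 push 13
augment #3: 7→1→8→9 push 9
augment #4: 7→3→0→9 push 9
augment #5: 7→3→8→9 push 5
augment #6: 7→1→3→8→9 push 10
augment #7: 7→2→5→0→9 push 17
augment #8: 7→1→3→8→6→0→9 push 1
augment #9: 7→2→4→1→3→8→6→0→9 push 5
max flow = 74; residual-reachable set from 7 gives S-side
cut edges (S→T): {(1,9), (2,5), (3,0), (8,6), (8,9)} total cap 74

Min-cut arcs: {(1,9), (2,5), (3,0), (8,6), (8,9)} (total capacity 74)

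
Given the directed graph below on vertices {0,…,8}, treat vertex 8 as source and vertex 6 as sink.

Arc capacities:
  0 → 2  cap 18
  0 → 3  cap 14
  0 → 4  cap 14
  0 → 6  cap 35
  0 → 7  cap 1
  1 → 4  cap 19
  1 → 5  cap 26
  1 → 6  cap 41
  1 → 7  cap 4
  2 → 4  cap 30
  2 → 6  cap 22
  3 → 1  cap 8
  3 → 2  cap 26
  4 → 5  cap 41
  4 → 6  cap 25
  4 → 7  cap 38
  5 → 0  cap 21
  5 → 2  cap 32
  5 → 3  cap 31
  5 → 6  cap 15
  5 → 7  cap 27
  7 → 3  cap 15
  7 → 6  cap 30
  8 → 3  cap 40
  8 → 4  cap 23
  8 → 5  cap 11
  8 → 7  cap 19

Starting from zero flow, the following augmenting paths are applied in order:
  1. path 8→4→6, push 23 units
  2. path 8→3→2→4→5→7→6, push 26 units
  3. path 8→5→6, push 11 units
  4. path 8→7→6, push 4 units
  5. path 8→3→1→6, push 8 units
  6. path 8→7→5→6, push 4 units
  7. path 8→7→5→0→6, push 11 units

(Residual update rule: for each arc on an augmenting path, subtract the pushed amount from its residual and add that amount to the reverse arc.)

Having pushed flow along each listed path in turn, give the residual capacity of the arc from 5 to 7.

after path 1 (8→4→6, push 23): res(5,7)=27
after path 2 (8→3→2→4→5→7→6, push 26): res(5,7)=1
after path 3 (8→5→6, push 11): res(5,7)=1
after path 4 (8→7→6, push 4): res(5,7)=1
after path 5 (8→3→1→6, push 8): res(5,7)=1
after path 6 (8→7→5→6, push 4): res(5,7)=5
after path 7 (8→7→5→0→6, push 11): res(5,7)=16

Residual capacity of (5,7): 16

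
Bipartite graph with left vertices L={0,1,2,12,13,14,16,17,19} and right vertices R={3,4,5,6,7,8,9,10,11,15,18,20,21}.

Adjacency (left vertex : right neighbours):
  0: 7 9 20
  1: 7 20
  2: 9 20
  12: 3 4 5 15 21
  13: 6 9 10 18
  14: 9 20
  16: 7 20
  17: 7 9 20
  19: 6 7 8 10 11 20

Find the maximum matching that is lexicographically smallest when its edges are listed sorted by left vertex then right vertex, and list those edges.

|M| = 6 (so the lex-smallest maximum matching has 6 edges)
process left vertices in ascending order; for each, take the smallest-labelled available neighbour that still permits 6 edges overall, or leave it unmatched if none does
lex-smallest matching: {0-7, 1-20, 2-9, 12-3, 13-6, 19-8}

Lex-smallest maximum matching: {(0,7), (1,20), (2,9), (12,3), (13,6), (19,8)}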